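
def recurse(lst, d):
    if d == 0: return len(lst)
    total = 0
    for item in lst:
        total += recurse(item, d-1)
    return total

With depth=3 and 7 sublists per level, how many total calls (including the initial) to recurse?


At depth 0 (root): 1 call
At depth 1: each of 1 parents calls recurse on 7 children = 7 calls
At depth 2: each of 7 parents calls recurse on 7 children = 49 calls
At depth 3: each of 49 parents calls recurse on 7 children = 343 calls
Total: 1 + 7 + 49 + 343 = 400

400


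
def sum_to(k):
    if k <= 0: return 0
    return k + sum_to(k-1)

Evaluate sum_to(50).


sum_to(50)
= 50 + 49 + 48 + 47 + 46 + 45 + 44 + 43 + 42 + 41 + 40 + 39 + 38 + 37 + 36 + 35 + 34 + 33 + 32 + 31 + 30 + 29 + 28 + 27 + 26 + 25 + 24 + 23 + 22 + 21 + 20 + 19 + 18 + 17 + 16 + 15 + 14 + 13 + 12 + 11 + 10 + 9 + 8 + 7 + 6 + 5 + 4 + 3 + 2 + 1 + sum_to(0)
= 50 + 49 + 48 + 47 + 46 + 45 + 44 + 43 + 42 + 41 + 40 + 39 + 38 + 37 + 36 + 35 + 34 + 33 + 32 + 31 + 30 + 29 + 28 + 27 + 26 + 25 + 24 + 23 + 22 + 21 + 20 + 19 + 18 + 17 + 16 + 15 + 14 + 13 + 12 + 11 + 10 + 9 + 8 + 7 + 6 + 5 + 4 + 3 + 2 + 1 + 0
= 1275

1275


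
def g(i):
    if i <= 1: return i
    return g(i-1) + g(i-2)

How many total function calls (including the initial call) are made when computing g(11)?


Let C(n) = total calls for g(n)
C(0) = 1, C(1) = 1
C(2) = 1 + C(1) + C(0) = 1 + 1 + 1 = 3
C(3) = 1 + C(2) + C(1) = 1 + 3 + 1 = 5
C(4) = 1 + C(3) + C(2) = 1 + 5 + 3 = 9
C(5) = 1 + C(4) + C(3) = 1 + 9 + 5 = 15
C(6) = 1 + C(5) + C(4) = 1 + 15 + 9 = 25
C(7) = 1 + C(6) + C(5) = 1 + 25 + 15 = 41
C(8) = 1 + C(7) + C(6) = 1 + 41 + 25 = 67
C(9) = 1 + C(8) + C(7) = 1 + 67 + 41 = 109
C(10) = 1 + C(9) + C(8) = 1 + 109 + 67 = 177
C(11) = 1 + C(10) + C(9) = 1 + 177 + 109 = 287

287


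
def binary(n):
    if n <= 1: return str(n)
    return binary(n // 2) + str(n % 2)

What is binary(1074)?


binary(1074) = binary(537) + '0'
binary(537) = binary(268) + '1'
binary(268) = binary(134) + '0'
binary(134) = binary(67) + '0'
binary(67) = binary(33) + '1'
binary(33) = binary(16) + '1'
binary(16) = binary(8) + '0'
binary(8) = binary(4) + '0'
binary(4) = binary(2) + '0'
binary(2) = binary(1) + '0'
binary(1) = '1'  (base case)
Concatenating: '1' + '0' + '0' + '0' + '0' + '1' + '1' + '0' + '0' + '1' + '0' = '10000110010'

10000110010


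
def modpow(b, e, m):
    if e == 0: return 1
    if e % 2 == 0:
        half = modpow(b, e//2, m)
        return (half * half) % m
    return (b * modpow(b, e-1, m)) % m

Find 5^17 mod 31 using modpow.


modpow(5, 17, 31): e is odd, compute modpow(5, 16, 31)
  modpow(5, 16, 31): e is even, compute modpow(5, 8, 31)
    modpow(5, 8, 31): e is even, compute modpow(5, 4, 31)
      modpow(5, 4, 31): e is even, compute modpow(5, 2, 31)
        modpow(5, 2, 31): e is even, compute modpow(5, 1, 31)
          modpow(5, 1, 31): e is odd, compute modpow(5, 0, 31)
          modpow(5, 0, 31) = 1
          (5 * 1) % 31 = 5
        half=5, (5*5) % 31 = 25
      half=25, (25*25) % 31 = 5
    half=5, (5*5) % 31 = 25
  half=25, (25*25) % 31 = 5
(5 * 5) % 31 = 25

25


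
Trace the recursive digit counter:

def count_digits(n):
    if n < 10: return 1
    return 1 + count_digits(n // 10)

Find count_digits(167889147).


count_digits(167889147) = 1 + count_digits(16788914)
count_digits(16788914) = 1 + count_digits(1678891)
count_digits(1678891) = 1 + count_digits(167889)
count_digits(167889) = 1 + count_digits(16788)
count_digits(16788) = 1 + count_digits(1678)
count_digits(1678) = 1 + count_digits(167)
count_digits(167) = 1 + count_digits(16)
count_digits(16) = 1 + count_digits(1)
count_digits(1) = 1  (base case: 1 < 10)
Unwinding: 1 + 1 + 1 + 1 + 1 + 1 + 1 + 1 + 1 = 9

9


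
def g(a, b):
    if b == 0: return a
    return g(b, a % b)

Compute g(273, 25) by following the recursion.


g(273, 25) = g(25, 23)
g(25, 23) = g(23, 2)
g(23, 2) = g(2, 1)
g(2, 1) = g(1, 0)
g(1, 0) = 1  (base case)

1


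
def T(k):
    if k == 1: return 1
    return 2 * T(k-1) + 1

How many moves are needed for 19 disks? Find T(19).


T(19) = 2 * T(18) + 1
T(18) = 2 * T(17) + 1
T(17) = 2 * T(16) + 1
T(16) = 2 * T(15) + 1
T(15) = 2 * T(14) + 1
T(14) = 2 * T(13) + 1
T(13) = 2 * T(12) + 1
T(12) = 2 * T(11) + 1
T(11) = 2 * T(10) + 1
T(10) = 2 * T(9) + 1
T(9) = 2 * T(8) + 1
T(8) = 2 * T(7) + 1
T(7) = 2 * T(6) + 1
T(6) = 2 * T(5) + 1
T(5) = 2 * T(4) + 1
T(4) = 2 * T(3) + 1
T(3) = 2 * T(2) + 1
T(2) = 2 * T(1) + 1
T(1) = 1  (base case)
T(2) = 2 * 1 + 1 = 3
T(3) = 2 * 3 + 1 = 7
T(4) = 2 * 7 + 1 = 15
T(5) = 2 * 15 + 1 = 31
T(6) = 2 * 31 + 1 = 63
T(7) = 2 * 63 + 1 = 127
T(8) = 2 * 127 + 1 = 255
T(9) = 2 * 255 + 1 = 511
T(10) = 2 * 511 + 1 = 1023
T(11) = 2 * 1023 + 1 = 2047
T(12) = 2 * 2047 + 1 = 4095
T(13) = 2 * 4095 + 1 = 8191
T(14) = 2 * 8191 + 1 = 16383
T(15) = 2 * 16383 + 1 = 32767
T(16) = 2 * 32767 + 1 = 65535
T(17) = 2 * 65535 + 1 = 131071
T(18) = 2 * 131071 + 1 = 262143
T(19) = 2 * 262143 + 1 = 524287

524287


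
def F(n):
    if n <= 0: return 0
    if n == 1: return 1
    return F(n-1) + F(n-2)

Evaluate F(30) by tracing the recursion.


Computing F(30) bottom-up:
F(0) = 0
F(1) = 1
F(2) = F(1) + F(0) = 1 + 0 = 1
F(3) = F(2) + F(1) = 1 + 1 = 2
F(4) = F(3) + F(2) = 2 + 1 = 3
F(5) = F(4) + F(3) = 3 + 2 = 5
F(6) = F(5) + F(4) = 5 + 3 = 8
F(7) = F(6) + F(5) = 8 + 5 = 13
F(8) = F(7) + F(6) = 13 + 8 = 21
F(9) = F(8) + F(7) = 21 + 13 = 34
F(10) = F(9) + F(8) = 34 + 21 = 55
F(11) = F(10) + F(9) = 55 + 34 = 89
F(12) = F(11) + F(10) = 89 + 55 = 144
F(13) = F(12) + F(11) = 144 + 89 = 233
F(14) = F(13) + F(12) = 233 + 144 = 377
F(15) = F(14) + F(13) = 377 + 233 = 610
F(16) = F(15) + F(14) = 610 + 377 = 987
F(17) = F(16) + F(15) = 987 + 610 = 1597
F(18) = F(17) + F(16) = 1597 + 987 = 2584
F(19) = F(18) + F(17) = 2584 + 1597 = 4181
F(20) = F(19) + F(18) = 4181 + 2584 = 6765
F(21) = F(20) + F(19) = 6765 + 4181 = 10946
F(22) = F(21) + F(20) = 10946 + 6765 = 17711
F(23) = F(22) + F(21) = 17711 + 10946 = 28657
F(24) = F(23) + F(22) = 28657 + 17711 = 46368
F(25) = F(24) + F(23) = 46368 + 28657 = 75025
F(26) = F(25) + F(24) = 75025 + 46368 = 121393
F(27) = F(26) + F(25) = 121393 + 75025 = 196418
F(28) = F(27) + F(26) = 196418 + 121393 = 317811
F(29) = F(28) + F(27) = 317811 + 196418 = 514229
F(30) = F(29) + F(28) = 514229 + 317811 = 832040

832040


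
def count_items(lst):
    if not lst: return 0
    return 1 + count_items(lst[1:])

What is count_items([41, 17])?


count_items([41, 17]) = 1 + count_items([17])
count_items([17]) = 1 + count_items([])
count_items([]) = 0  (base case)
Unwinding: 1 + 1 + 0 = 2

2


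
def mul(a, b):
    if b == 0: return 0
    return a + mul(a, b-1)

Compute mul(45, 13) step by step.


mul(45, 13) = 45 + mul(45, 12)
mul(45, 12) = 45 + mul(45, 11)
mul(45, 11) = 45 + mul(45, 10)
mul(45, 10) = 45 + mul(45, 9)
mul(45, 9) = 45 + mul(45, 8)
mul(45, 8) = 45 + mul(45, 7)
mul(45, 7) = 45 + mul(45, 6)
mul(45, 6) = 45 + mul(45, 5)
mul(45, 5) = 45 + mul(45, 4)
mul(45, 4) = 45 + mul(45, 3)
mul(45, 3) = 45 + mul(45, 2)
mul(45, 2) = 45 + mul(45, 1)
mul(45, 1) = 45 + mul(45, 0)
mul(45, 0) = 0  (base case)
Total: 45 + 45 + 45 + 45 + 45 + 45 + 45 + 45 + 45 + 45 + 45 + 45 + 45 + 0 = 585

585


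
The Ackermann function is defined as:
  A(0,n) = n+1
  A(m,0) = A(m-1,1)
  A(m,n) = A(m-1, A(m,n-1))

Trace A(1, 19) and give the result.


A(1, 19) = A(0, A(1, 18))
  A(1, 18) = A(0, A(1, 17))
    A(1, 17) = A(0, A(1, 16))
      A(1, 16) = A(0, A(1, 15))
        A(1, 15) = A(0, A(1, 14))
          A(1, 14) = A(0, A(1, 13))
          A(1, 13) = A(0, A(1, 12))
          A(1, 12) = A(0, A(1, 11))
          A(1, 11) = A(0, A(1, 10))
          A(1, 10) = A(0, A(1, 9))
          A(1, 9) = A(0, A(1, 8))
          A(1, 8) = A(0, A(1, 7))
          A(1, 7) = A(0, A(1, 6))
          A(1, 6) = A(0, A(1, 5))
          A(1, 5) = A(0, A(1, 4))
          A(1, 4) = A(0, A(1, 3))
          A(1, 3) = A(0, A(1, 2))
          A(1, 2) = A(0, A(1, 1))
          A(1, 1) = A(0, A(1, 0))
          A(1, 0) = A(0, 1)
          A(0, 1) = 2
            = A(0, 2)
          A(0, 2) = 3
            = A(0, 3)
          A(0, 3) = 4
... (trace truncated)
Result: A(1, 19) = 21

21


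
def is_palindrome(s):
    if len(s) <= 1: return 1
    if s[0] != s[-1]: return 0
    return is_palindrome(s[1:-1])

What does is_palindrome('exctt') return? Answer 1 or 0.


is_palindrome('exctt'): s[0]='e' != s[-1]='t' -> return 0
Result: 0 (not a palindrome)

0


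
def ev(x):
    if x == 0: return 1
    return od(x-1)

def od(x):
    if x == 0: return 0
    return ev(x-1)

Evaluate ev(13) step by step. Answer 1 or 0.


ev(13) = od(12)
od(12) = ev(11)
ev(11) = od(10)
od(10) = ev(9)
ev(9) = od(8)
od(8) = ev(7)
ev(7) = od(6)
od(6) = ev(5)
ev(5) = od(4)
od(4) = ev(3)
ev(3) = od(2)
od(2) = ev(1)
ev(1) = od(0)
od(0) = 0  (base case)
Result: 0

0


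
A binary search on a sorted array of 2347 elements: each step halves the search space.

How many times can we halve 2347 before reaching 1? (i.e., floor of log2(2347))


2347 / 2 = 1173
1173 / 2 = 586
586 / 2 = 293
293 / 2 = 146
146 / 2 = 73
73 / 2 = 36
36 / 2 = 18
18 / 2 = 9
9 / 2 = 4
4 / 2 = 2
2 / 2 = 1
Reached 1 after 11 halvings

11


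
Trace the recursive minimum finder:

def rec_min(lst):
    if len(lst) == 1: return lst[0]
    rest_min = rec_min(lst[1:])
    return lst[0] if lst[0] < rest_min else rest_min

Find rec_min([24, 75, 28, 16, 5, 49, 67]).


rec_min([24, 75, 28, 16, 5, 49, 67]): compare 24 with rec_min([75, 28, 16, 5, 49, 67])
rec_min([75, 28, 16, 5, 49, 67]): compare 75 with rec_min([28, 16, 5, 49, 67])
rec_min([28, 16, 5, 49, 67]): compare 28 with rec_min([16, 5, 49, 67])
rec_min([16, 5, 49, 67]): compare 16 with rec_min([5, 49, 67])
rec_min([5, 49, 67]): compare 5 with rec_min([49, 67])
rec_min([49, 67]): compare 49 with rec_min([67])
rec_min([67]) = 67  (base case)
Compare 49 with 67 -> 49
Compare 5 with 49 -> 5
Compare 16 with 5 -> 5
Compare 28 with 5 -> 5
Compare 75 with 5 -> 5
Compare 24 with 5 -> 5

5


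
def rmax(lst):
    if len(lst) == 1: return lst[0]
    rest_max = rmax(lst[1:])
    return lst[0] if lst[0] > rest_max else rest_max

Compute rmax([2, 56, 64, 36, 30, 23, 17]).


rmax([2, 56, 64, 36, 30, 23, 17]): compare 2 with rmax([56, 64, 36, 30, 23, 17])
rmax([56, 64, 36, 30, 23, 17]): compare 56 with rmax([64, 36, 30, 23, 17])
rmax([64, 36, 30, 23, 17]): compare 64 with rmax([36, 30, 23, 17])
rmax([36, 30, 23, 17]): compare 36 with rmax([30, 23, 17])
rmax([30, 23, 17]): compare 30 with rmax([23, 17])
rmax([23, 17]): compare 23 with rmax([17])
rmax([17]) = 17  (base case)
Compare 23 with 17 -> 23
Compare 30 with 23 -> 30
Compare 36 with 30 -> 36
Compare 64 with 36 -> 64
Compare 56 with 64 -> 64
Compare 2 with 64 -> 64

64


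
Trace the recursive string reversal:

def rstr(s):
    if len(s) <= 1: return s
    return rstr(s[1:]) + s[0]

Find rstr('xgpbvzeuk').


rstr('xgpbvzeuk') = rstr('gpbvzeuk') + 'x'
rstr('gpbvzeuk') = rstr('pbvzeuk') + 'g'
rstr('pbvzeuk') = rstr('bvzeuk') + 'p'
rstr('bvzeuk') = rstr('vzeuk') + 'b'
rstr('vzeuk') = rstr('zeuk') + 'v'
rstr('zeuk') = rstr('euk') + 'z'
rstr('euk') = rstr('uk') + 'e'
rstr('uk') = rstr('k') + 'u'
rstr('k') = 'k'  (base case)
Concatenating: 'k' + 'u' + 'e' + 'z' + 'v' + 'b' + 'p' + 'g' + 'x' = 'kuezvbpgx'

kuezvbpgx


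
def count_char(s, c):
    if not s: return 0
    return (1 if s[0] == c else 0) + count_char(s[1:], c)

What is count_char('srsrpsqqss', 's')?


s[0]='s' == 's' -> 1
s[0]='r' != 's' -> 0
s[0]='s' == 's' -> 1
s[0]='r' != 's' -> 0
s[0]='p' != 's' -> 0
s[0]='s' == 's' -> 1
s[0]='q' != 's' -> 0
s[0]='q' != 's' -> 0
s[0]='s' == 's' -> 1
s[0]='s' == 's' -> 1
Sum: 1 + 0 + 1 + 0 + 0 + 1 + 0 + 0 + 1 + 1 = 5

5


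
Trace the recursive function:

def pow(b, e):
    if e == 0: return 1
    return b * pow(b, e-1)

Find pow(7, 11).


pow(7, 11)
= 7 * pow(7, 10)
= 7 * 7 * pow(7, 9)
= 7 * 7 * 7 * pow(7, 8)
= 7 * 7 * 7 * 7 * pow(7, 7)
= 7 * 7 * 7 * 7 * 7 * pow(7, 6)
= 7 * 7 * 7 * 7 * 7 * 7 * pow(7, 5)
= 7 * 7 * 7 * 7 * 7 * 7 * 7 * pow(7, 4)
= 7 * 7 * 7 * 7 * 7 * 7 * 7 * 7 * pow(7, 3)
= 7 * 7 * 7 * 7 * 7 * 7 * 7 * 7 * 7 * pow(7, 2)
= 7 * 7 * 7 * 7 * 7 * 7 * 7 * 7 * 7 * 7 * pow(7, 1)
= 7 * 7 * 7 * 7 * 7 * 7 * 7 * 7 * 7 * 7 * 7 * pow(7, 0)
= 7 * 7 * 7 * 7 * 7 * 7 * 7 * 7 * 7 * 7 * 7 * 1
= 1977326743

1977326743


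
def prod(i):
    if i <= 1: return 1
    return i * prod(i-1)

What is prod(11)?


prod(11)
= 11 * prod(10)
= 11 * 10 * prod(9)
= 11 * 10 * 9 * prod(8)
= 11 * 10 * 9 * 8 * prod(7)
= 11 * 10 * 9 * 8 * 7 * prod(6)
= 11 * 10 * 9 * 8 * 7 * 6 * prod(5)
= 11 * 10 * 9 * 8 * 7 * 6 * 5 * prod(4)
= 11 * 10 * 9 * 8 * 7 * 6 * 5 * 4 * prod(3)
= 11 * 10 * 9 * 8 * 7 * 6 * 5 * 4 * 3 * prod(2)
= 11 * 10 * 9 * 8 * 7 * 6 * 5 * 4 * 3 * 2 * prod(1)
= 11 * 10 * 9 * 8 * 7 * 6 * 5 * 4 * 3 * 2 * 1
= 39916800

39916800


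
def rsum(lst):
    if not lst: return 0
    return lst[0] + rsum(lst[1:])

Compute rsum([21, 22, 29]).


rsum([21, 22, 29]) = 21 + rsum([22, 29])
rsum([22, 29]) = 22 + rsum([29])
rsum([29]) = 29 + rsum([])
rsum([]) = 0  (base case)
Total: 21 + 22 + 29 + 0 = 72

72


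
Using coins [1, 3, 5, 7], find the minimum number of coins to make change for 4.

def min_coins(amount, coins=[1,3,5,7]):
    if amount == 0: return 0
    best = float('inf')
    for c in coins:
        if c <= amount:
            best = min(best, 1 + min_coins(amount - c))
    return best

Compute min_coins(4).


Building up with DP:
min_coins(0) = 0
min_coins(1) = min(1+min_coins(0)=1+0=1) = 1
min_coins(2) = min(1+min_coins(1)=1+1=2) = 2
min_coins(3) = min(1+min_coins(2)=1+2=3, 1+min_coins(0)=1+0=1) = 1
min_coins(4) = min(1+min_coins(3)=1+1=2, 1+min_coins(1)=1+1=2) = 2

2


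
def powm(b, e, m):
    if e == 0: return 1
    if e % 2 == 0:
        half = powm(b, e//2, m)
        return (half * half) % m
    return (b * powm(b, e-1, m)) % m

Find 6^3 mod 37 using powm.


powm(6, 3, 37): e is odd, compute powm(6, 2, 37)
  powm(6, 2, 37): e is even, compute powm(6, 1, 37)
    powm(6, 1, 37): e is odd, compute powm(6, 0, 37)
      powm(6, 0, 37) = 1
    (6 * 1) % 37 = 6
  half=6, (6*6) % 37 = 36
(6 * 36) % 37 = 31

31


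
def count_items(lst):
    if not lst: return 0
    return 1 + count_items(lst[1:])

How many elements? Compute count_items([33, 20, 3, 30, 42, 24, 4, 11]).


count_items([33, 20, 3, 30, 42, 24, 4, 11]) = 1 + count_items([20, 3, 30, 42, 24, 4, 11])
count_items([20, 3, 30, 42, 24, 4, 11]) = 1 + count_items([3, 30, 42, 24, 4, 11])
count_items([3, 30, 42, 24, 4, 11]) = 1 + count_items([30, 42, 24, 4, 11])
count_items([30, 42, 24, 4, 11]) = 1 + count_items([42, 24, 4, 11])
count_items([42, 24, 4, 11]) = 1 + count_items([24, 4, 11])
count_items([24, 4, 11]) = 1 + count_items([4, 11])
count_items([4, 11]) = 1 + count_items([11])
count_items([11]) = 1 + count_items([])
count_items([]) = 0  (base case)
Unwinding: 1 + 1 + 1 + 1 + 1 + 1 + 1 + 1 + 0 = 8

8


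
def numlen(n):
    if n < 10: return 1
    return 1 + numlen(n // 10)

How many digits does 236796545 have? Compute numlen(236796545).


numlen(236796545) = 1 + numlen(23679654)
numlen(23679654) = 1 + numlen(2367965)
numlen(2367965) = 1 + numlen(236796)
numlen(236796) = 1 + numlen(23679)
numlen(23679) = 1 + numlen(2367)
numlen(2367) = 1 + numlen(236)
numlen(236) = 1 + numlen(23)
numlen(23) = 1 + numlen(2)
numlen(2) = 1  (base case: 2 < 10)
Unwinding: 1 + 1 + 1 + 1 + 1 + 1 + 1 + 1 + 1 = 9

9


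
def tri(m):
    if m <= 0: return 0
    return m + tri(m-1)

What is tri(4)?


tri(4)
= 4 + 3 + 2 + 1 + tri(0)
= 4 + 3 + 2 + 1 + 0
= 10

10


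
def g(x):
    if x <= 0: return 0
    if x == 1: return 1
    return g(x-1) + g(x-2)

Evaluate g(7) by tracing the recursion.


Computing g(7) bottom-up:
g(0) = 0
g(1) = 1
g(2) = g(1) + g(0) = 1 + 0 = 1
g(3) = g(2) + g(1) = 1 + 1 = 2
g(4) = g(3) + g(2) = 2 + 1 = 3
g(5) = g(4) + g(3) = 3 + 2 = 5
g(6) = g(5) + g(4) = 5 + 3 = 8
g(7) = g(6) + g(5) = 8 + 5 = 13

13


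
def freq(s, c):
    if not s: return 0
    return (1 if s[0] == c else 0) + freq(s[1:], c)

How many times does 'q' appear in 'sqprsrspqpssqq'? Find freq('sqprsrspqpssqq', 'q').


s[0]='s' != 'q' -> 0
s[0]='q' == 'q' -> 1
s[0]='p' != 'q' -> 0
s[0]='r' != 'q' -> 0
s[0]='s' != 'q' -> 0
s[0]='r' != 'q' -> 0
s[0]='s' != 'q' -> 0
s[0]='p' != 'q' -> 0
s[0]='q' == 'q' -> 1
s[0]='p' != 'q' -> 0
s[0]='s' != 'q' -> 0
s[0]='s' != 'q' -> 0
s[0]='q' == 'q' -> 1
s[0]='q' == 'q' -> 1
Sum: 0 + 1 + 0 + 0 + 0 + 0 + 0 + 0 + 1 + 0 + 0 + 0 + 1 + 1 = 4

4


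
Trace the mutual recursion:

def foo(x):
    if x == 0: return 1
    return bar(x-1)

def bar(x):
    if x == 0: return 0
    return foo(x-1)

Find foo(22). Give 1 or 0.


foo(22) = bar(21)
bar(21) = foo(20)
foo(20) = bar(19)
bar(19) = foo(18)
foo(18) = bar(17)
bar(17) = foo(16)
foo(16) = bar(15)
bar(15) = foo(14)
foo(14) = bar(13)
bar(13) = foo(12)
foo(12) = bar(11)
bar(11) = foo(10)
foo(10) = bar(9)
bar(9) = foo(8)
foo(8) = bar(7)
bar(7) = foo(6)
foo(6) = bar(5)
bar(5) = foo(4)
foo(4) = bar(3)
bar(3) = foo(2)
foo(2) = bar(1)
bar(1) = foo(0)
foo(0) = 1  (base case)
Result: 1

1


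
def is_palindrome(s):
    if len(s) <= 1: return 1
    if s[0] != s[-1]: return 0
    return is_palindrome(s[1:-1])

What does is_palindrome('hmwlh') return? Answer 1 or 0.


is_palindrome('hmwlh'): s[0]='h' == s[-1]='h' -> check is_palindrome('mwl')
is_palindrome('mwl'): s[0]='m' != s[-1]='l' -> return 0
Result: 0 (not a palindrome)

0


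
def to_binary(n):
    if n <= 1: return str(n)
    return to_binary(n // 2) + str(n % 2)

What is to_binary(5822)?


to_binary(5822) = to_binary(2911) + '0'
to_binary(2911) = to_binary(1455) + '1'
to_binary(1455) = to_binary(727) + '1'
to_binary(727) = to_binary(363) + '1'
to_binary(363) = to_binary(181) + '1'
to_binary(181) = to_binary(90) + '1'
to_binary(90) = to_binary(45) + '0'
to_binary(45) = to_binary(22) + '1'
to_binary(22) = to_binary(11) + '0'
to_binary(11) = to_binary(5) + '1'
to_binary(5) = to_binary(2) + '1'
to_binary(2) = to_binary(1) + '0'
to_binary(1) = '1'  (base case)
Concatenating: '1' + '0' + '1' + '1' + '0' + '1' + '0' + '1' + '1' + '1' + '1' + '1' + '0' = '1011010111110'

1011010111110


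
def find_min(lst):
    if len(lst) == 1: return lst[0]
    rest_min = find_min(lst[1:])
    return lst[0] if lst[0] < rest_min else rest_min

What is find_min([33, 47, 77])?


find_min([33, 47, 77]): compare 33 with find_min([47, 77])
find_min([47, 77]): compare 47 with find_min([77])
find_min([77]) = 77  (base case)
Compare 47 with 77 -> 47
Compare 33 with 47 -> 33

33


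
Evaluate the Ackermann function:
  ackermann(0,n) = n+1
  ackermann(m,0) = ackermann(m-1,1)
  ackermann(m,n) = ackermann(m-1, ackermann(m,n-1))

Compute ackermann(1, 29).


ackermann(1, 29) = ackermann(0, ackermann(1, 28))
  ackermann(1, 28) = ackermann(0, ackermann(1, 27))
    ackermann(1, 27) = ackermann(0, ackermann(1, 26))
      ackermann(1, 26) = ackermann(0, ackermann(1, 25))
        ackermann(1, 25) = ackermann(0, ackermann(1, 24))
          ackermann(1, 24) = ackermann(0, ackermann(1, 23))
          ackermann(1, 23) = ackermann(0, ackermann(1, 22))
          ackermann(1, 22) = ackermann(0, ackermann(1, 21))
          ackermann(1, 21) = ackermann(0, ackermann(1, 20))
          ackermann(1, 20) = ackermann(0, ackermann(1, 19))
          ackermann(1, 19) = ackermann(0, ackermann(1, 18))
          ackermann(1, 18) = ackermann(0, ackermann(1, 17))
          ackermann(1, 17) = ackermann(0, ackermann(1, 16))
          ackermann(1, 16) = ackermann(0, ackermann(1, 15))
          ackermann(1, 15) = ackermann(0, ackermann(1, 14))
          ackermann(1, 14) = ackermann(0, ackermann(1, 13))
          ackermann(1, 13) = ackermann(0, ackermann(1, 12))
          ackermann(1, 12) = ackermann(0, ackermann(1, 11))
          ackermann(1, 11) = ackermann(0, ackermann(1, 10))
          ackermann(1, 10) = ackermann(0, ackermann(1, 9))
          ackermann(1, 9) = ackermann(0, ackermann(1, 8))
          ackermann(1, 8) = ackermann(0, ackermann(1, 7))
          ackermann(1, 7) = ackermann(0, ackermann(1, 6))
          ackermann(1, 6) = ackermann(0, ackermann(1, 5))
          ackermann(1, 5) = ackermann(0, ackermann(1, 4))
... (trace truncated)
Result: ackermann(1, 29) = 31

31


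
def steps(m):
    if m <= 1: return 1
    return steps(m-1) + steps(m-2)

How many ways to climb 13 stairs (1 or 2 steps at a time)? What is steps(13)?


Building up from base cases:
steps(0) = 1
steps(1) = 1
steps(2) = steps(1) + steps(0) = 1 + 1 = 2
steps(3) = steps(2) + steps(1) = 2 + 1 = 3
steps(4) = steps(3) + steps(2) = 3 + 2 = 5
steps(5) = steps(4) + steps(3) = 5 + 3 = 8
steps(6) = steps(5) + steps(4) = 8 + 5 = 13
steps(7) = steps(6) + steps(5) = 13 + 8 = 21
steps(8) = steps(7) + steps(6) = 21 + 13 = 34
steps(9) = steps(8) + steps(7) = 34 + 21 = 55
steps(10) = steps(9) + steps(8) = 55 + 34 = 89
steps(11) = steps(10) + steps(9) = 89 + 55 = 144
steps(12) = steps(11) + steps(10) = 144 + 89 = 233
steps(13) = steps(12) + steps(11) = 233 + 144 = 377

377


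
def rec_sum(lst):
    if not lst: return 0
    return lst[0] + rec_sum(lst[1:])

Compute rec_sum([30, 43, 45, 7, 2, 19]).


rec_sum([30, 43, 45, 7, 2, 19]) = 30 + rec_sum([43, 45, 7, 2, 19])
rec_sum([43, 45, 7, 2, 19]) = 43 + rec_sum([45, 7, 2, 19])
rec_sum([45, 7, 2, 19]) = 45 + rec_sum([7, 2, 19])
rec_sum([7, 2, 19]) = 7 + rec_sum([2, 19])
rec_sum([2, 19]) = 2 + rec_sum([19])
rec_sum([19]) = 19 + rec_sum([])
rec_sum([]) = 0  (base case)
Total: 30 + 43 + 45 + 7 + 2 + 19 + 0 = 146

146


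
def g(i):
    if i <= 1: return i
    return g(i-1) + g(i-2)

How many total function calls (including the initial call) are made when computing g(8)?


Let C(n) = total calls for g(n)
C(0) = 1, C(1) = 1
C(2) = 1 + C(1) + C(0) = 1 + 1 + 1 = 3
C(3) = 1 + C(2) + C(1) = 1 + 3 + 1 = 5
C(4) = 1 + C(3) + C(2) = 1 + 5 + 3 = 9
C(5) = 1 + C(4) + C(3) = 1 + 9 + 5 = 15
C(6) = 1 + C(5) + C(4) = 1 + 15 + 9 = 25
C(7) = 1 + C(6) + C(5) = 1 + 25 + 15 = 41
C(8) = 1 + C(7) + C(6) = 1 + 41 + 25 = 67

67


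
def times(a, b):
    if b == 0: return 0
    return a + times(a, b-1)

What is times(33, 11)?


times(33, 11) = 33 + times(33, 10)
times(33, 10) = 33 + times(33, 9)
times(33, 9) = 33 + times(33, 8)
times(33, 8) = 33 + times(33, 7)
times(33, 7) = 33 + times(33, 6)
times(33, 6) = 33 + times(33, 5)
times(33, 5) = 33 + times(33, 4)
times(33, 4) = 33 + times(33, 3)
times(33, 3) = 33 + times(33, 2)
times(33, 2) = 33 + times(33, 1)
times(33, 1) = 33 + times(33, 0)
times(33, 0) = 0  (base case)
Total: 33 + 33 + 33 + 33 + 33 + 33 + 33 + 33 + 33 + 33 + 33 + 0 = 363

363


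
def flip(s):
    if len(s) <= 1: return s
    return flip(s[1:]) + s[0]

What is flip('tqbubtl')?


flip('tqbubtl') = flip('qbubtl') + 't'
flip('qbubtl') = flip('bubtl') + 'q'
flip('bubtl') = flip('ubtl') + 'b'
flip('ubtl') = flip('btl') + 'u'
flip('btl') = flip('tl') + 'b'
flip('tl') = flip('l') + 't'
flip('l') = 'l'  (base case)
Concatenating: 'l' + 't' + 'b' + 'u' + 'b' + 'q' + 't' = 'ltbubqt'

ltbubqt


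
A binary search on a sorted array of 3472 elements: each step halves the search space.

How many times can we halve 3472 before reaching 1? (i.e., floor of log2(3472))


3472 / 2 = 1736
1736 / 2 = 868
868 / 2 = 434
434 / 2 = 217
217 / 2 = 108
108 / 2 = 54
54 / 2 = 27
27 / 2 = 13
13 / 2 = 6
6 / 2 = 3
3 / 2 = 1
Reached 1 after 11 halvings

11


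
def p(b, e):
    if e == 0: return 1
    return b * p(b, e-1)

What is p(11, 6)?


p(11, 6)
= 11 * p(11, 5)
= 11 * 11 * p(11, 4)
= 11 * 11 * 11 * p(11, 3)
= 11 * 11 * 11 * 11 * p(11, 2)
= 11 * 11 * 11 * 11 * 11 * p(11, 1)
= 11 * 11 * 11 * 11 * 11 * 11 * p(11, 0)
= 11 * 11 * 11 * 11 * 11 * 11 * 1
= 1771561

1771561


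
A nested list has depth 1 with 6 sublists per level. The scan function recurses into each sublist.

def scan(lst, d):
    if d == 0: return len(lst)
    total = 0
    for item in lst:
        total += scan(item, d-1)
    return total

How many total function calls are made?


At depth 0 (root): 1 call
At depth 1: each of 1 parents calls scan on 6 children = 6 calls
Total: 1 + 6 = 7

7


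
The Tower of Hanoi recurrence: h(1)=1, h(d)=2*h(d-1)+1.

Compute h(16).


h(16) = 2 * h(15) + 1
h(15) = 2 * h(14) + 1
h(14) = 2 * h(13) + 1
h(13) = 2 * h(12) + 1
h(12) = 2 * h(11) + 1
h(11) = 2 * h(10) + 1
h(10) = 2 * h(9) + 1
h(9) = 2 * h(8) + 1
h(8) = 2 * h(7) + 1
h(7) = 2 * h(6) + 1
h(6) = 2 * h(5) + 1
h(5) = 2 * h(4) + 1
h(4) = 2 * h(3) + 1
h(3) = 2 * h(2) + 1
h(2) = 2 * h(1) + 1
h(1) = 1  (base case)
h(2) = 2 * 1 + 1 = 3
h(3) = 2 * 3 + 1 = 7
h(4) = 2 * 7 + 1 = 15
h(5) = 2 * 15 + 1 = 31
h(6) = 2 * 31 + 1 = 63
h(7) = 2 * 63 + 1 = 127
h(8) = 2 * 127 + 1 = 255
h(9) = 2 * 255 + 1 = 511
h(10) = 2 * 511 + 1 = 1023
h(11) = 2 * 1023 + 1 = 2047
h(12) = 2 * 2047 + 1 = 4095
h(13) = 2 * 4095 + 1 = 8191
h(14) = 2 * 8191 + 1 = 16383
h(15) = 2 * 16383 + 1 = 32767
h(16) = 2 * 32767 + 1 = 65535

65535


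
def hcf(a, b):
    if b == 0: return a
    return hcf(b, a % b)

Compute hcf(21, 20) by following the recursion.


hcf(21, 20) = hcf(20, 1)
hcf(20, 1) = hcf(1, 0)
hcf(1, 0) = 1  (base case)

1


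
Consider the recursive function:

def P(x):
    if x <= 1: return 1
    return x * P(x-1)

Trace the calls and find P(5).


P(5)
= 5 * P(4)
= 5 * 4 * P(3)
= 5 * 4 * 3 * P(2)
= 5 * 4 * 3 * 2 * P(1)
= 5 * 4 * 3 * 2 * 1
= 120

120


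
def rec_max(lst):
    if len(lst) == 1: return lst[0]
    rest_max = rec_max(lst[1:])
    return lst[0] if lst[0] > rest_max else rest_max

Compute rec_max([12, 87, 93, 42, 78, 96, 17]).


rec_max([12, 87, 93, 42, 78, 96, 17]): compare 12 with rec_max([87, 93, 42, 78, 96, 17])
rec_max([87, 93, 42, 78, 96, 17]): compare 87 with rec_max([93, 42, 78, 96, 17])
rec_max([93, 42, 78, 96, 17]): compare 93 with rec_max([42, 78, 96, 17])
rec_max([42, 78, 96, 17]): compare 42 with rec_max([78, 96, 17])
rec_max([78, 96, 17]): compare 78 with rec_max([96, 17])
rec_max([96, 17]): compare 96 with rec_max([17])
rec_max([17]) = 17  (base case)
Compare 96 with 17 -> 96
Compare 78 with 96 -> 96
Compare 42 with 96 -> 96
Compare 93 with 96 -> 96
Compare 87 with 96 -> 96
Compare 12 with 96 -> 96

96


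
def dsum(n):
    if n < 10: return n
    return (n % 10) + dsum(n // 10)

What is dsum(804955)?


dsum(804955) = 5 + dsum(80495)
dsum(80495) = 5 + dsum(8049)
dsum(8049) = 9 + dsum(804)
dsum(804) = 4 + dsum(80)
dsum(80) = 0 + dsum(8)
dsum(8) = 8  (base case)
Total: 5 + 5 + 9 + 4 + 0 + 8 = 31

31


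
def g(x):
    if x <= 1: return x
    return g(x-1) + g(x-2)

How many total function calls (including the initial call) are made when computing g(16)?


Let C(n) = total calls for g(n)
C(0) = 1, C(1) = 1
C(2) = 1 + C(1) + C(0) = 1 + 1 + 1 = 3
C(3) = 1 + C(2) + C(1) = 1 + 3 + 1 = 5
C(4) = 1 + C(3) + C(2) = 1 + 5 + 3 = 9
C(5) = 1 + C(4) + C(3) = 1 + 9 + 5 = 15
C(6) = 1 + C(5) + C(4) = 1 + 15 + 9 = 25
C(7) = 1 + C(6) + C(5) = 1 + 25 + 15 = 41
C(8) = 1 + C(7) + C(6) = 1 + 41 + 25 = 67
C(9) = 1 + C(8) + C(7) = 1 + 67 + 41 = 109
C(10) = 1 + C(9) + C(8) = 1 + 109 + 67 = 177
C(11) = 1 + C(10) + C(9) = 1 + 177 + 109 = 287
C(12) = 1 + C(11) + C(10) = 1 + 287 + 177 = 465
C(13) = 1 + C(12) + C(11) = 1 + 465 + 287 = 753
C(14) = 1 + C(13) + C(12) = 1 + 753 + 465 = 1219
C(15) = 1 + C(14) + C(13) = 1 + 1219 + 753 = 1973
C(16) = 1 + C(15) + C(14) = 1 + 1973 + 1219 = 3193

3193


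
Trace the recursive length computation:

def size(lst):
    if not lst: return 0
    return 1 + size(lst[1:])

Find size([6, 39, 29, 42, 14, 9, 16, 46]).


size([6, 39, 29, 42, 14, 9, 16, 46]) = 1 + size([39, 29, 42, 14, 9, 16, 46])
size([39, 29, 42, 14, 9, 16, 46]) = 1 + size([29, 42, 14, 9, 16, 46])
size([29, 42, 14, 9, 16, 46]) = 1 + size([42, 14, 9, 16, 46])
size([42, 14, 9, 16, 46]) = 1 + size([14, 9, 16, 46])
size([14, 9, 16, 46]) = 1 + size([9, 16, 46])
size([9, 16, 46]) = 1 + size([16, 46])
size([16, 46]) = 1 + size([46])
size([46]) = 1 + size([])
size([]) = 0  (base case)
Unwinding: 1 + 1 + 1 + 1 + 1 + 1 + 1 + 1 + 0 = 8

8


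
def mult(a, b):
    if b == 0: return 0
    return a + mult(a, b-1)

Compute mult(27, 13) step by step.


mult(27, 13) = 27 + mult(27, 12)
mult(27, 12) = 27 + mult(27, 11)
mult(27, 11) = 27 + mult(27, 10)
mult(27, 10) = 27 + mult(27, 9)
mult(27, 9) = 27 + mult(27, 8)
mult(27, 8) = 27 + mult(27, 7)
mult(27, 7) = 27 + mult(27, 6)
mult(27, 6) = 27 + mult(27, 5)
mult(27, 5) = 27 + mult(27, 4)
mult(27, 4) = 27 + mult(27, 3)
mult(27, 3) = 27 + mult(27, 2)
mult(27, 2) = 27 + mult(27, 1)
mult(27, 1) = 27 + mult(27, 0)
mult(27, 0) = 0  (base case)
Total: 27 + 27 + 27 + 27 + 27 + 27 + 27 + 27 + 27 + 27 + 27 + 27 + 27 + 0 = 351

351


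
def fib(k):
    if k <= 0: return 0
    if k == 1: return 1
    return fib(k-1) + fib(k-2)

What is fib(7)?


Computing fib(7) bottom-up:
fib(0) = 0
fib(1) = 1
fib(2) = fib(1) + fib(0) = 1 + 0 = 1
fib(3) = fib(2) + fib(1) = 1 + 1 = 2
fib(4) = fib(3) + fib(2) = 2 + 1 = 3
fib(5) = fib(4) + fib(3) = 3 + 2 = 5
fib(6) = fib(5) + fib(4) = 5 + 3 = 8
fib(7) = fib(6) + fib(5) = 8 + 5 = 13

13


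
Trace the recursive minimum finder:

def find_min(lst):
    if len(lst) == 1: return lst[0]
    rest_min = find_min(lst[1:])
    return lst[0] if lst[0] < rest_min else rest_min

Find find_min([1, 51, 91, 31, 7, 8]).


find_min([1, 51, 91, 31, 7, 8]): compare 1 with find_min([51, 91, 31, 7, 8])
find_min([51, 91, 31, 7, 8]): compare 51 with find_min([91, 31, 7, 8])
find_min([91, 31, 7, 8]): compare 91 with find_min([31, 7, 8])
find_min([31, 7, 8]): compare 31 with find_min([7, 8])
find_min([7, 8]): compare 7 with find_min([8])
find_min([8]) = 8  (base case)
Compare 7 with 8 -> 7
Compare 31 with 7 -> 7
Compare 91 with 7 -> 7
Compare 51 with 7 -> 7
Compare 1 with 7 -> 1

1


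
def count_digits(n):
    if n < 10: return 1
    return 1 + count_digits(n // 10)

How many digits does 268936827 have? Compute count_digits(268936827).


count_digits(268936827) = 1 + count_digits(26893682)
count_digits(26893682) = 1 + count_digits(2689368)
count_digits(2689368) = 1 + count_digits(268936)
count_digits(268936) = 1 + count_digits(26893)
count_digits(26893) = 1 + count_digits(2689)
count_digits(2689) = 1 + count_digits(268)
count_digits(268) = 1 + count_digits(26)
count_digits(26) = 1 + count_digits(2)
count_digits(2) = 1  (base case: 2 < 10)
Unwinding: 1 + 1 + 1 + 1 + 1 + 1 + 1 + 1 + 1 = 9

9


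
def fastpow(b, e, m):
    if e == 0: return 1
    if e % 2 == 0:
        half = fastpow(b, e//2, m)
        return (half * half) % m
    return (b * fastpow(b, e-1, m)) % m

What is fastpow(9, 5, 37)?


fastpow(9, 5, 37): e is odd, compute fastpow(9, 4, 37)
  fastpow(9, 4, 37): e is even, compute fastpow(9, 2, 37)
    fastpow(9, 2, 37): e is even, compute fastpow(9, 1, 37)
      fastpow(9, 1, 37): e is odd, compute fastpow(9, 0, 37)
        fastpow(9, 0, 37) = 1
      (9 * 1) % 37 = 9
    half=9, (9*9) % 37 = 7
  half=7, (7*7) % 37 = 12
(9 * 12) % 37 = 34

34


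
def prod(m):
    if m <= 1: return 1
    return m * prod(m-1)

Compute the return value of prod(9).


prod(9)
= 9 * prod(8)
= 9 * 8 * prod(7)
= 9 * 8 * 7 * prod(6)
= 9 * 8 * 7 * 6 * prod(5)
= 9 * 8 * 7 * 6 * 5 * prod(4)
= 9 * 8 * 7 * 6 * 5 * 4 * prod(3)
= 9 * 8 * 7 * 6 * 5 * 4 * 3 * prod(2)
= 9 * 8 * 7 * 6 * 5 * 4 * 3 * 2 * prod(1)
= 9 * 8 * 7 * 6 * 5 * 4 * 3 * 2 * 1
= 362880

362880


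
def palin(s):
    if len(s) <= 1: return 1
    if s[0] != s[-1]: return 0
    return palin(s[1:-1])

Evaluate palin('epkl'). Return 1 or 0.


palin('epkl'): s[0]='e' != s[-1]='l' -> return 0
Result: 0 (not a palindrome)

0


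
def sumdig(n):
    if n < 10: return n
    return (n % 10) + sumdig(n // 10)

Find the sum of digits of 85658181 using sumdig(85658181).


sumdig(85658181) = 1 + sumdig(8565818)
sumdig(8565818) = 8 + sumdig(856581)
sumdig(856581) = 1 + sumdig(85658)
sumdig(85658) = 8 + sumdig(8565)
sumdig(8565) = 5 + sumdig(856)
sumdig(856) = 6 + sumdig(85)
sumdig(85) = 5 + sumdig(8)
sumdig(8) = 8  (base case)
Total: 1 + 8 + 1 + 8 + 5 + 6 + 5 + 8 = 42

42


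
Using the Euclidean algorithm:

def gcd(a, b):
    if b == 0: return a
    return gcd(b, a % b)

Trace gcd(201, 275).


gcd(201, 275) = gcd(275, 201)
gcd(275, 201) = gcd(201, 74)
gcd(201, 74) = gcd(74, 53)
gcd(74, 53) = gcd(53, 21)
gcd(53, 21) = gcd(21, 11)
gcd(21, 11) = gcd(11, 10)
gcd(11, 10) = gcd(10, 1)
gcd(10, 1) = gcd(1, 0)
gcd(1, 0) = 1  (base case)

1


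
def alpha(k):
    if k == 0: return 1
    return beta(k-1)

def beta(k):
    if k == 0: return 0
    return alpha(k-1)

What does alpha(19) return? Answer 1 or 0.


alpha(19) = beta(18)
beta(18) = alpha(17)
alpha(17) = beta(16)
beta(16) = alpha(15)
alpha(15) = beta(14)
beta(14) = alpha(13)
alpha(13) = beta(12)
beta(12) = alpha(11)
alpha(11) = beta(10)
beta(10) = alpha(9)
alpha(9) = beta(8)
beta(8) = alpha(7)
alpha(7) = beta(6)
beta(6) = alpha(5)
alpha(5) = beta(4)
beta(4) = alpha(3)
alpha(3) = beta(2)
beta(2) = alpha(1)
alpha(1) = beta(0)
beta(0) = 0  (base case)
Result: 0

0


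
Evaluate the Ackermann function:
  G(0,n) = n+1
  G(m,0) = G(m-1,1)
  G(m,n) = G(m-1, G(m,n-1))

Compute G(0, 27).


G(0, 27) = 28
Result: G(0, 27) = 28

28


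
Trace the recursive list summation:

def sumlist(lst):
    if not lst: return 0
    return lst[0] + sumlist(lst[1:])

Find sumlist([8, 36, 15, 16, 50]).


sumlist([8, 36, 15, 16, 50]) = 8 + sumlist([36, 15, 16, 50])
sumlist([36, 15, 16, 50]) = 36 + sumlist([15, 16, 50])
sumlist([15, 16, 50]) = 15 + sumlist([16, 50])
sumlist([16, 50]) = 16 + sumlist([50])
sumlist([50]) = 50 + sumlist([])
sumlist([]) = 0  (base case)
Total: 8 + 36 + 15 + 16 + 50 + 0 = 125

125


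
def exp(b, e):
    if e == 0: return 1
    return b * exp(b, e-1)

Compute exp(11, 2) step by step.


exp(11, 2)
= 11 * exp(11, 1)
= 11 * 11 * exp(11, 0)
= 11 * 11 * 1
= 121

121


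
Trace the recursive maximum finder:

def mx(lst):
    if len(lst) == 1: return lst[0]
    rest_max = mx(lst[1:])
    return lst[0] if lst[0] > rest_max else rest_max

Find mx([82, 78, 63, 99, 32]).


mx([82, 78, 63, 99, 32]): compare 82 with mx([78, 63, 99, 32])
mx([78, 63, 99, 32]): compare 78 with mx([63, 99, 32])
mx([63, 99, 32]): compare 63 with mx([99, 32])
mx([99, 32]): compare 99 with mx([32])
mx([32]) = 32  (base case)
Compare 99 with 32 -> 99
Compare 63 with 99 -> 99
Compare 78 with 99 -> 99
Compare 82 with 99 -> 99

99


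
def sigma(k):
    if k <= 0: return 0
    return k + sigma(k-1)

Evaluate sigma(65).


sigma(65)
= 65 + 64 + 63 + 62 + 61 + 60 + 59 + 58 + 57 + 56 + 55 + 54 + 53 + 52 + 51 + 50 + 49 + 48 + 47 + 46 + 45 + 44 + 43 + 42 + 41 + 40 + 39 + 38 + 37 + 36 + 35 + 34 + 33 + 32 + 31 + 30 + 29 + 28 + 27 + 26 + 25 + 24 + 23 + 22 + 21 + 20 + 19 + 18 + 17 + 16 + 15 + 14 + 13 + 12 + 11 + 10 + 9 + 8 + 7 + 6 + 5 + 4 + 3 + 2 + 1 + sigma(0)
= 65 + 64 + 63 + 62 + 61 + 60 + 59 + 58 + 57 + 56 + 55 + 54 + 53 + 52 + 51 + 50 + 49 + 48 + 47 + 46 + 45 + 44 + 43 + 42 + 41 + 40 + 39 + 38 + 37 + 36 + 35 + 34 + 33 + 32 + 31 + 30 + 29 + 28 + 27 + 26 + 25 + 24 + 23 + 22 + 21 + 20 + 19 + 18 + 17 + 16 + 15 + 14 + 13 + 12 + 11 + 10 + 9 + 8 + 7 + 6 + 5 + 4 + 3 + 2 + 1 + 0
= 2145

2145


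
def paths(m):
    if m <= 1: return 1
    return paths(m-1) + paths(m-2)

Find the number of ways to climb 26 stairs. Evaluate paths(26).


Building up from base cases:
paths(0) = 1
paths(1) = 1
paths(2) = paths(1) + paths(0) = 1 + 1 = 2
paths(3) = paths(2) + paths(1) = 2 + 1 = 3
paths(4) = paths(3) + paths(2) = 3 + 2 = 5
paths(5) = paths(4) + paths(3) = 5 + 3 = 8
paths(6) = paths(5) + paths(4) = 8 + 5 = 13
paths(7) = paths(6) + paths(5) = 13 + 8 = 21
paths(8) = paths(7) + paths(6) = 21 + 13 = 34
paths(9) = paths(8) + paths(7) = 34 + 21 = 55
paths(10) = paths(9) + paths(8) = 55 + 34 = 89
paths(11) = paths(10) + paths(9) = 89 + 55 = 144
paths(12) = paths(11) + paths(10) = 144 + 89 = 233
paths(13) = paths(12) + paths(11) = 233 + 144 = 377
paths(14) = paths(13) + paths(12) = 377 + 233 = 610
paths(15) = paths(14) + paths(13) = 610 + 377 = 987
paths(16) = paths(15) + paths(14) = 987 + 610 = 1597
paths(17) = paths(16) + paths(15) = 1597 + 987 = 2584
paths(18) = paths(17) + paths(16) = 2584 + 1597 = 4181
paths(19) = paths(18) + paths(17) = 4181 + 2584 = 6765
paths(20) = paths(19) + paths(18) = 6765 + 4181 = 10946
paths(21) = paths(20) + paths(19) = 10946 + 6765 = 17711
paths(22) = paths(21) + paths(20) = 17711 + 10946 = 28657
paths(23) = paths(22) + paths(21) = 28657 + 17711 = 46368
paths(24) = paths(23) + paths(22) = 46368 + 28657 = 75025
paths(25) = paths(24) + paths(23) = 75025 + 46368 = 121393
paths(26) = paths(25) + paths(24) = 121393 + 75025 = 196418

196418


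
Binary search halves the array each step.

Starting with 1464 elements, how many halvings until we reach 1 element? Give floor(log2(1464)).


1464 / 2 = 732
732 / 2 = 366
366 / 2 = 183
183 / 2 = 91
91 / 2 = 45
45 / 2 = 22
22 / 2 = 11
11 / 2 = 5
5 / 2 = 2
2 / 2 = 1
Reached 1 after 10 halvings

10


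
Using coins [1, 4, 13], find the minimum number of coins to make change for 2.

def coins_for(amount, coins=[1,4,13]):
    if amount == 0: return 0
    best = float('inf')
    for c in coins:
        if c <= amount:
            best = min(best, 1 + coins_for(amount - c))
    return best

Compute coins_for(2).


Building up with DP:
coins_for(0) = 0
coins_for(1) = min(1+coins_for(0)=1+0=1) = 1
coins_for(2) = min(1+coins_for(1)=1+1=2) = 2

2


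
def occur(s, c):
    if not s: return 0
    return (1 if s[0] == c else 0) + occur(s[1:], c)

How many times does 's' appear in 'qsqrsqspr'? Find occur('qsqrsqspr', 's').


s[0]='q' != 's' -> 0
s[0]='s' == 's' -> 1
s[0]='q' != 's' -> 0
s[0]='r' != 's' -> 0
s[0]='s' == 's' -> 1
s[0]='q' != 's' -> 0
s[0]='s' == 's' -> 1
s[0]='p' != 's' -> 0
s[0]='r' != 's' -> 0
Sum: 0 + 1 + 0 + 0 + 1 + 0 + 1 + 0 + 0 = 3

3


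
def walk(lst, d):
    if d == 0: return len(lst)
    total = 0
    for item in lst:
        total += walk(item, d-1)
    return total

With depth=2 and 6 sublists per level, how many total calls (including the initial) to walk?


At depth 0 (root): 1 call
At depth 1: each of 1 parents calls walk on 6 children = 6 calls
At depth 2: each of 6 parents calls walk on 6 children = 36 calls
Total: 1 + 6 + 36 = 43

43


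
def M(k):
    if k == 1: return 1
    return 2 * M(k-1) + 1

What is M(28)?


M(28) = 2 * M(27) + 1
M(27) = 2 * M(26) + 1
M(26) = 2 * M(25) + 1
M(25) = 2 * M(24) + 1
M(24) = 2 * M(23) + 1
M(23) = 2 * M(22) + 1
M(22) = 2 * M(21) + 1
M(21) = 2 * M(20) + 1
M(20) = 2 * M(19) + 1
M(19) = 2 * M(18) + 1
M(18) = 2 * M(17) + 1
M(17) = 2 * M(16) + 1
M(16) = 2 * M(15) + 1
M(15) = 2 * M(14) + 1
M(14) = 2 * M(13) + 1
M(13) = 2 * M(12) + 1
M(12) = 2 * M(11) + 1
M(11) = 2 * M(10) + 1
M(10) = 2 * M(9) + 1
M(9) = 2 * M(8) + 1
M(8) = 2 * M(7) + 1
M(7) = 2 * M(6) + 1
M(6) = 2 * M(5) + 1
M(5) = 2 * M(4) + 1
M(4) = 2 * M(3) + 1
M(3) = 2 * M(2) + 1
M(2) = 2 * M(1) + 1
M(1) = 1  (base case)
M(2) = 2 * 1 + 1 = 3
M(3) = 2 * 3 + 1 = 7
M(4) = 2 * 7 + 1 = 15
M(5) = 2 * 15 + 1 = 31
M(6) = 2 * 31 + 1 = 63
M(7) = 2 * 63 + 1 = 127
M(8) = 2 * 127 + 1 = 255
M(9) = 2 * 255 + 1 = 511
M(10) = 2 * 511 + 1 = 1023
M(11) = 2 * 1023 + 1 = 2047
M(12) = 2 * 2047 + 1 = 4095
M(13) = 2 * 4095 + 1 = 8191
M(14) = 2 * 8191 + 1 = 16383
M(15) = 2 * 16383 + 1 = 32767
M(16) = 2 * 32767 + 1 = 65535
M(17) = 2 * 65535 + 1 = 131071
M(18) = 2 * 131071 + 1 = 262143
M(19) = 2 * 262143 + 1 = 524287
M(20) = 2 * 524287 + 1 = 1048575
M(21) = 2 * 1048575 + 1 = 2097151
M(22) = 2 * 2097151 + 1 = 4194303
M(23) = 2 * 4194303 + 1 = 8388607
M(24) = 2 * 8388607 + 1 = 16777215
M(25) = 2 * 16777215 + 1 = 33554431
M(26) = 2 * 33554431 + 1 = 67108863
M(27) = 2 * 67108863 + 1 = 134217727
M(28) = 2 * 134217727 + 1 = 268435455

268435455


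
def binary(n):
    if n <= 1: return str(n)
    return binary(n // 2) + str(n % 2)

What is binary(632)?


binary(632) = binary(316) + '0'
binary(316) = binary(158) + '0'
binary(158) = binary(79) + '0'
binary(79) = binary(39) + '1'
binary(39) = binary(19) + '1'
binary(19) = binary(9) + '1'
binary(9) = binary(4) + '1'
binary(4) = binary(2) + '0'
binary(2) = binary(1) + '0'
binary(1) = '1'  (base case)
Concatenating: '1' + '0' + '0' + '1' + '1' + '1' + '1' + '0' + '0' + '0' = '1001111000'

1001111000


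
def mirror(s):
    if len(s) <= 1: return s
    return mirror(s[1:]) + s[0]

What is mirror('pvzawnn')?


mirror('pvzawnn') = mirror('vzawnn') + 'p'
mirror('vzawnn') = mirror('zawnn') + 'v'
mirror('zawnn') = mirror('awnn') + 'z'
mirror('awnn') = mirror('wnn') + 'a'
mirror('wnn') = mirror('nn') + 'w'
mirror('nn') = mirror('n') + 'n'
mirror('n') = 'n'  (base case)
Concatenating: 'n' + 'n' + 'w' + 'a' + 'z' + 'v' + 'p' = 'nnwazvp'

nnwazvp
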